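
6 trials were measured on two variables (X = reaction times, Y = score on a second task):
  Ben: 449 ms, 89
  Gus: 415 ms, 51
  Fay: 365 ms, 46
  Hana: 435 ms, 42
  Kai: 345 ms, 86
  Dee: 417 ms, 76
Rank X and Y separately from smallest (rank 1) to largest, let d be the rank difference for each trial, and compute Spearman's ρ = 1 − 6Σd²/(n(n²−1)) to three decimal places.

Ranks of variable 1: 6, 3, 2, 5, 1, 4
Ranks of variable 2: 6, 3, 2, 1, 5, 4
d = r₁ − r₂: 0, 0, 0, 4, -4, 0
d²: 0, 0, 0, 16, 16, 0; Σd² = 32
ρ = 1 − 6·32/(6·35) = 1 − 192/210 = 0.086

0.086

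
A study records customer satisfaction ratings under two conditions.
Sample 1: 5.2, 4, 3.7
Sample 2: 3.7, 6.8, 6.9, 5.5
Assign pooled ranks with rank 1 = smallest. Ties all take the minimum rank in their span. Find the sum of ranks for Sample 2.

19

Sorted (ascending): 3.7, 3.7, 4, 5.2, 5.5, 6.8, 6.9
The 2 values of 3.7 occupy positions 1–2 → each gets rank 1.
Sample 2 values → pooled ranks: 3.7→1, 6.8→6, 6.9→7, 5.5→5
Rank sum = 1 + 6 + 7 + 5 = 19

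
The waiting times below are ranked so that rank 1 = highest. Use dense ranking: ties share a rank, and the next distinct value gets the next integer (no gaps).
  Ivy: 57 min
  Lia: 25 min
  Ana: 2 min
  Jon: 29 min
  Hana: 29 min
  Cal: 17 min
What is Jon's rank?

2

Sorted (descending): 57, 29, 29, 25, 17, 2
The 2 values of 29 share dense rank 2.
Remaining distinct values take the next consecutive integers.
Jon has value 29 min → rank 2.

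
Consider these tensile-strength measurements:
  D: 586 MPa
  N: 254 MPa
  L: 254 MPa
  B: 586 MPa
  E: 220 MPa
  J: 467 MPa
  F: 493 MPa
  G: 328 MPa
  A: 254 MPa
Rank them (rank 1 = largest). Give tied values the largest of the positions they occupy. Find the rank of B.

Sorted (descending): 586, 586, 493, 467, 328, 254, 254, 254, 220
The 2 values of 586 occupy positions 1–2 → each gets rank 2.
The 3 values of 254 occupy positions 6–8 → each gets rank 8.
B has value 586 MPa → rank 2.

2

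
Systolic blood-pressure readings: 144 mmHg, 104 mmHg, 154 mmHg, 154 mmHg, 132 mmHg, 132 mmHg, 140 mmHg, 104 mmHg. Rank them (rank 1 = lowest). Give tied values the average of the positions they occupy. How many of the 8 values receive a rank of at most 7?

6

Sorted (ascending): 104, 104, 132, 132, 140, 144, 154, 154
The 2 values of 104 occupy positions 1–2 → average rank (1+2)/2 = 1.5.
The 2 values of 132 occupy positions 3–4 → average rank (3+4)/2 = 3.5.
The 2 values of 154 occupy positions 7–8 → average rank (7+8)/2 = 7.5.
Ranks ≤ 7: {1.5, 1.5, 3.5, 3.5, 5, 6} → 6 values.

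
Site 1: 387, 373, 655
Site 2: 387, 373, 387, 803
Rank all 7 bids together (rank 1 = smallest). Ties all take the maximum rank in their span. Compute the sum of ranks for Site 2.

Sorted (ascending): 373, 373, 387, 387, 387, 655, 803
The 2 values of 373 occupy positions 1–2 → each gets rank 2.
The 3 values of 387 occupy positions 3–5 → each gets rank 5.
Site 2 values → pooled ranks: 387→5, 373→2, 387→5, 803→7
Rank sum = 5 + 2 + 5 + 7 = 19

19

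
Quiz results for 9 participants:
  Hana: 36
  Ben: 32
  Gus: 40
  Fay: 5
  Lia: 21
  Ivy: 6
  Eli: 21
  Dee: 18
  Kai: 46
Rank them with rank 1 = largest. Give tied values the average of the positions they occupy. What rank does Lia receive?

5.5

Sorted (descending): 46, 40, 36, 32, 21, 21, 18, 6, 5
The 2 values of 21 occupy positions 5–6 → average rank (5+6)/2 = 5.5.
Lia has value 21 → rank 5.5.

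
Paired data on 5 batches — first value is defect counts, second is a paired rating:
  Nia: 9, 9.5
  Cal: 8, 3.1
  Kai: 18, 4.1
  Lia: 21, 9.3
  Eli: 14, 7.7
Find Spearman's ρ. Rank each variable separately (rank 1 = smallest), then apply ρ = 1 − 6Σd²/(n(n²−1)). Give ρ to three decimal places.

0.300

Ranks of variable 1: 2, 1, 4, 5, 3
Ranks of variable 2: 5, 1, 2, 4, 3
d = r₁ − r₂: -3, 0, 2, 1, 0
d²: 9, 0, 4, 1, 0; Σd² = 14
ρ = 1 − 6·14/(5·24) = 1 − 84/120 = 0.300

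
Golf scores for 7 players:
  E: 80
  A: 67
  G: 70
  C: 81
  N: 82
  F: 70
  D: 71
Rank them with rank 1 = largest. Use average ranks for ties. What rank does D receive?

4

Sorted (descending): 82, 81, 80, 71, 70, 70, 67
The 2 values of 70 occupy positions 5–6 → average rank (5+6)/2 = 5.5.
D has value 71 → rank 4.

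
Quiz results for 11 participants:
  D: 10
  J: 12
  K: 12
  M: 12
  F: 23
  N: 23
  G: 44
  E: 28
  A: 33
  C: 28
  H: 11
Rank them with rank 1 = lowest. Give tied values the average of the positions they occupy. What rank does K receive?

Sorted (ascending): 10, 11, 12, 12, 12, 23, 23, 28, 28, 33, 44
The 3 values of 12 occupy positions 3–5 → average rank 4.
The 2 values of 23 occupy positions 6–7 → average rank (6+7)/2 = 6.5.
The 2 values of 28 occupy positions 8–9 → average rank (8+9)/2 = 8.5.
K has value 12 → rank 4.

4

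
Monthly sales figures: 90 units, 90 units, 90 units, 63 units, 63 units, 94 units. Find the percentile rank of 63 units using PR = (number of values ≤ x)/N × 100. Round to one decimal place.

N = 6.
Strictly below 63: 0. Equal to 63: 2.
PR = 2/6 × 100 = 33.3

33.3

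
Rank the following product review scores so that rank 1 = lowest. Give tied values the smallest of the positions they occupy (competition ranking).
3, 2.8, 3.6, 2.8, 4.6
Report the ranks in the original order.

Sorted (ascending): 2.8, 2.8, 3, 3.6, 4.6
The 2 values of 2.8 occupy positions 1–2 → each gets rank 1.

3, 1, 4, 1, 5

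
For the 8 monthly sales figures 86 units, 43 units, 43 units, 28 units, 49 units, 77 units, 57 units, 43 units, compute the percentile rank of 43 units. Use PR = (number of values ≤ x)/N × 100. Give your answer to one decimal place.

50.0

N = 8.
Strictly below 43: 1. Equal to 43: 3.
PR = 4/8 × 100 = 50.0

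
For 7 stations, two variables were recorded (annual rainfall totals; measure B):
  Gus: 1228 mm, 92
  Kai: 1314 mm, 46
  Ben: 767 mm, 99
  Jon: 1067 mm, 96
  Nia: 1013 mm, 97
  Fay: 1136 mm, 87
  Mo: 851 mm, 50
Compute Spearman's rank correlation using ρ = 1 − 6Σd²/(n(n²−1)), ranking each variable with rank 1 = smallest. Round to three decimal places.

Ranks of variable 1: 6, 7, 1, 4, 3, 5, 2
Ranks of variable 2: 4, 1, 7, 5, 6, 3, 2
d = r₁ − r₂: 2, 6, -6, -1, -3, 2, 0
d²: 4, 36, 36, 1, 9, 4, 0; Σd² = 90
ρ = 1 − 6·90/(7·48) = 1 − 540/336 = -0.607

-0.607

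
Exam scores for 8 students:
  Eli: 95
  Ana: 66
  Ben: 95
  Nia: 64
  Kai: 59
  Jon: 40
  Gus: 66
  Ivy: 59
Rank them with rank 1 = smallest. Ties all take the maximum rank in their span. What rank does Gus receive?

Sorted (ascending): 40, 59, 59, 64, 66, 66, 95, 95
The 2 values of 59 occupy positions 2–3 → each gets rank 3.
The 2 values of 66 occupy positions 5–6 → each gets rank 6.
The 2 values of 95 occupy positions 7–8 → each gets rank 8.
Gus has value 66 → rank 6.

6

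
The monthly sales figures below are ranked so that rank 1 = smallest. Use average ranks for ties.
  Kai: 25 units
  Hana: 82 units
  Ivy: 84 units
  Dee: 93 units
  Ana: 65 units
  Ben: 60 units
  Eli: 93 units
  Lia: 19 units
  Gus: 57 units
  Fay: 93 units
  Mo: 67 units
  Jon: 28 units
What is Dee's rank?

Sorted (ascending): 19, 25, 28, 57, 60, 65, 67, 82, 84, 93, 93, 93
The 3 values of 93 occupy positions 10–12 → average rank 11.
Dee has value 93 units → rank 11.

11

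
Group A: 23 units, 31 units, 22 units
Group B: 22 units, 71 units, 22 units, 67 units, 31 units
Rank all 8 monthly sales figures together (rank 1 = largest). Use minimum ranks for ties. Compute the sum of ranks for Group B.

Sorted (descending): 71, 67, 31, 31, 23, 22, 22, 22
The 2 values of 31 occupy positions 3–4 → each gets rank 3.
The 3 values of 22 occupy positions 6–8 → each gets rank 6.
Group B values → pooled ranks: 22→6, 71→1, 22→6, 67→2, 31→3
Rank sum = 6 + 1 + 6 + 2 + 3 = 18

18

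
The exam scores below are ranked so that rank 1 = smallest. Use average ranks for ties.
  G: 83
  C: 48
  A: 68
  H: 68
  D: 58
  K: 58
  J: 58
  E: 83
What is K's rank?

3

Sorted (ascending): 48, 58, 58, 58, 68, 68, 83, 83
The 3 values of 58 occupy positions 2–4 → average rank 3.
The 2 values of 68 occupy positions 5–6 → average rank (5+6)/2 = 5.5.
The 2 values of 83 occupy positions 7–8 → average rank (7+8)/2 = 7.5.
K has value 58 → rank 3.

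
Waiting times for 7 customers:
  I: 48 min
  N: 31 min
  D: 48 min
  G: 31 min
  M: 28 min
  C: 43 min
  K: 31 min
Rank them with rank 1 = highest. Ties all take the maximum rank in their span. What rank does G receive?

Sorted (descending): 48, 48, 43, 31, 31, 31, 28
The 2 values of 48 occupy positions 1–2 → each gets rank 2.
The 3 values of 31 occupy positions 4–6 → each gets rank 6.
G has value 31 min → rank 6.

6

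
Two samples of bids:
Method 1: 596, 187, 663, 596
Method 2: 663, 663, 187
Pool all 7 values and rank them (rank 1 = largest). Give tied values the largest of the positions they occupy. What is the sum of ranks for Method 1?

Sorted (descending): 663, 663, 663, 596, 596, 187, 187
The 3 values of 663 occupy positions 1–3 → each gets rank 3.
The 2 values of 596 occupy positions 4–5 → each gets rank 5.
The 2 values of 187 occupy positions 6–7 → each gets rank 7.
Method 1 values → pooled ranks: 596→5, 187→7, 663→3, 596→5
Rank sum = 5 + 7 + 3 + 5 = 20

20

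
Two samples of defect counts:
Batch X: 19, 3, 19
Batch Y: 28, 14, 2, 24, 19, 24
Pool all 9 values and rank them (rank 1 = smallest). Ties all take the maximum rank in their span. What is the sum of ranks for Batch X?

Sorted (ascending): 2, 3, 14, 19, 19, 19, 24, 24, 28
The 3 values of 19 occupy positions 4–6 → each gets rank 6.
The 2 values of 24 occupy positions 7–8 → each gets rank 8.
Batch X values → pooled ranks: 19→6, 3→2, 19→6
Rank sum = 6 + 2 + 6 = 14

14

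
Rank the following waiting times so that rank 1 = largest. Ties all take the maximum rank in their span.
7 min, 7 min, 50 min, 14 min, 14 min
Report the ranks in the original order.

5, 5, 1, 3, 3

Sorted (descending): 50, 14, 14, 7, 7
The 2 values of 14 occupy positions 2–3 → each gets rank 3.
The 2 values of 7 occupy positions 4–5 → each gets rank 5.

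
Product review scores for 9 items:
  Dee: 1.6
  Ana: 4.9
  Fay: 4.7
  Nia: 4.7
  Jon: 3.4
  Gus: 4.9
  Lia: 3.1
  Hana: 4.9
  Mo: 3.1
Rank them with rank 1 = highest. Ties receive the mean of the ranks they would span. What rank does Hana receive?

2

Sorted (descending): 4.9, 4.9, 4.9, 4.7, 4.7, 3.4, 3.1, 3.1, 1.6
The 3 values of 4.9 occupy positions 1–3 → average rank 2.
The 2 values of 4.7 occupy positions 4–5 → average rank (4+5)/2 = 4.5.
The 2 values of 3.1 occupy positions 7–8 → average rank (7+8)/2 = 7.5.
Hana has value 4.9 → rank 2.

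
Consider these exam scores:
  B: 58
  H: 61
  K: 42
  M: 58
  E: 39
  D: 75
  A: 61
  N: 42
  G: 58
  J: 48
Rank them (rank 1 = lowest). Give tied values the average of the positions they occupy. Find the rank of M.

6

Sorted (ascending): 39, 42, 42, 48, 58, 58, 58, 61, 61, 75
The 2 values of 42 occupy positions 2–3 → average rank (2+3)/2 = 2.5.
The 3 values of 58 occupy positions 5–7 → average rank 6.
The 2 values of 61 occupy positions 8–9 → average rank (8+9)/2 = 8.5.
M has value 58 → rank 6.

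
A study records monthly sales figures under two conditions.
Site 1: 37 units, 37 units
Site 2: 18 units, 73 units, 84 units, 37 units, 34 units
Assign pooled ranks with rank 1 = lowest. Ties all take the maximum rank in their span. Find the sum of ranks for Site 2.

Sorted (ascending): 18, 34, 37, 37, 37, 73, 84
The 3 values of 37 occupy positions 3–5 → each gets rank 5.
Site 2 values → pooled ranks: 18→1, 73→6, 84→7, 37→5, 34→2
Rank sum = 1 + 6 + 7 + 5 + 2 = 21

21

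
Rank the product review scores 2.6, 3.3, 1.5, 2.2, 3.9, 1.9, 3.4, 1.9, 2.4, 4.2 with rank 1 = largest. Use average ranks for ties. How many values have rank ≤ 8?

Sorted (descending): 4.2, 3.9, 3.4, 3.3, 2.6, 2.4, 2.2, 1.9, 1.9, 1.5
The 2 values of 1.9 occupy positions 8–9 → average rank (8+9)/2 = 8.5.
Ranks ≤ 8: {1, 2, 3, 4, 5, 6, 7} → 7 values.

7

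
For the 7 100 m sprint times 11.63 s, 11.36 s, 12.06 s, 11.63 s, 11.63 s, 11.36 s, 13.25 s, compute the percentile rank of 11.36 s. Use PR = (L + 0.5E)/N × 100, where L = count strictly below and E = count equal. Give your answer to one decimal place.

N = 7.
Strictly below 11.36: 0. Equal to 11.36: 2.
PR = (0 + 0.5·2)/7 × 100 = 14.3

14.3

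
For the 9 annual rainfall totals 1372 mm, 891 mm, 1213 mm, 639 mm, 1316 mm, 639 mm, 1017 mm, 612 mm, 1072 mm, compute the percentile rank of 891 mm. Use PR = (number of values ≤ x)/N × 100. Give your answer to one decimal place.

44.4

N = 9.
Strictly below 891: 3. Equal to 891: 1.
PR = 4/9 × 100 = 44.4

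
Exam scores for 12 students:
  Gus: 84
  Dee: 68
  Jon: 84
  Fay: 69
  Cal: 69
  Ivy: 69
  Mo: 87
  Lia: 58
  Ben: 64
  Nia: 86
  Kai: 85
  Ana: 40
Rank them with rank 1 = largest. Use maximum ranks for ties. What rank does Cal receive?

8

Sorted (descending): 87, 86, 85, 84, 84, 69, 69, 69, 68, 64, 58, 40
The 2 values of 84 occupy positions 4–5 → each gets rank 5.
The 3 values of 69 occupy positions 6–8 → each gets rank 8.
Cal has value 69 → rank 8.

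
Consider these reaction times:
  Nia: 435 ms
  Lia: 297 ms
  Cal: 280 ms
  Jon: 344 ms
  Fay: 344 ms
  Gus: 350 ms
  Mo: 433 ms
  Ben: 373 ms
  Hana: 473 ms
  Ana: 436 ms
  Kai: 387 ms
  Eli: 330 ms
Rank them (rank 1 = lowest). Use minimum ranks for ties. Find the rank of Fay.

Sorted (ascending): 280, 297, 330, 344, 344, 350, 373, 387, 433, 435, 436, 473
The 2 values of 344 occupy positions 4–5 → each gets rank 4.
Fay has value 344 ms → rank 4.

4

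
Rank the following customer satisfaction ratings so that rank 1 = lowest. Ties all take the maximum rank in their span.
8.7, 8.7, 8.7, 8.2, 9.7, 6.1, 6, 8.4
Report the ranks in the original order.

7, 7, 7, 3, 8, 2, 1, 4

Sorted (ascending): 6, 6.1, 8.2, 8.4, 8.7, 8.7, 8.7, 9.7
The 3 values of 8.7 occupy positions 5–7 → each gets rank 7.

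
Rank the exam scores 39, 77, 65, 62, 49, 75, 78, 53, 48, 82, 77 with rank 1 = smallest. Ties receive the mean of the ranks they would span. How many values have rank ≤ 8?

7

Sorted (ascending): 39, 48, 49, 53, 62, 65, 75, 77, 77, 78, 82
The 2 values of 77 occupy positions 8–9 → average rank (8+9)/2 = 8.5.
Ranks ≤ 8: {1, 2, 3, 4, 5, 6, 7} → 7 values.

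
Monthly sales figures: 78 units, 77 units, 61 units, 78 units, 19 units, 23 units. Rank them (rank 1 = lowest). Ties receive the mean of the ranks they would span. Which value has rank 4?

Sorted (ascending): 19, 23, 61, 77, 78, 78
The 2 values of 78 occupy positions 5–6 → average rank (5+6)/2 = 5.5.
Rank 4 → value 77.

77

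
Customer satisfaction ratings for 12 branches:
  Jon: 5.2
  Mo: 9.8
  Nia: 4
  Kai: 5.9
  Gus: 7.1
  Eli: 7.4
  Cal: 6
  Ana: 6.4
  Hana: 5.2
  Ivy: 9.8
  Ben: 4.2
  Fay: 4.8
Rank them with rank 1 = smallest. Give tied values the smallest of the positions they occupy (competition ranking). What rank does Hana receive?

4

Sorted (ascending): 4, 4.2, 4.8, 5.2, 5.2, 5.9, 6, 6.4, 7.1, 7.4, 9.8, 9.8
The 2 values of 5.2 occupy positions 4–5 → each gets rank 4.
The 2 values of 9.8 occupy positions 11–12 → each gets rank 11.
Hana has value 5.2 → rank 4.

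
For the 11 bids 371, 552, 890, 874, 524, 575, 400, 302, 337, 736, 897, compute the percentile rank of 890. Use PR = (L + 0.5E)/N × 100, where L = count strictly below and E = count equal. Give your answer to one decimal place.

86.4

N = 11.
Strictly below 890: 9. Equal to 890: 1.
PR = (9 + 0.5·1)/11 × 100 = 86.4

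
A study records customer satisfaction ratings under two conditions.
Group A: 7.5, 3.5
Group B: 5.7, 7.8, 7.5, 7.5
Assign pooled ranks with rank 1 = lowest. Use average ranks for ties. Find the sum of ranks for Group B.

Sorted (ascending): 3.5, 5.7, 7.5, 7.5, 7.5, 7.8
The 3 values of 7.5 occupy positions 3–5 → average rank 4.
Group B values → pooled ranks: 5.7→2, 7.8→6, 7.5→4, 7.5→4
Rank sum = 2 + 6 + 4 + 4 = 16

16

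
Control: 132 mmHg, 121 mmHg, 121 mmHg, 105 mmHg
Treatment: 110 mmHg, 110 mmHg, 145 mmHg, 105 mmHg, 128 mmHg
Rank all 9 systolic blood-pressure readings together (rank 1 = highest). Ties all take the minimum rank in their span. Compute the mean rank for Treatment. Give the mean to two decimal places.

Sorted (descending): 145, 132, 128, 121, 121, 110, 110, 105, 105
The 2 values of 121 occupy positions 4–5 → each gets rank 4.
The 2 values of 110 occupy positions 6–7 → each gets rank 6.
The 2 values of 105 occupy positions 8–9 → each gets rank 8.
Treatment values → pooled ranks: 110→6, 110→6, 145→1, 105→8, 128→3
Mean rank = (6 + 6 + 1 + 8 + 3) / 5 = 4.80

4.80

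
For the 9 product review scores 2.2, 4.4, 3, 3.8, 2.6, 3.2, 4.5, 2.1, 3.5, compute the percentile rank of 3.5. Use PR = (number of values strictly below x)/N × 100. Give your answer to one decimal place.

N = 9.
Strictly below 3.5: 5. Equal to 3.5: 1.
PR = 5/9 × 100 = 55.6

55.6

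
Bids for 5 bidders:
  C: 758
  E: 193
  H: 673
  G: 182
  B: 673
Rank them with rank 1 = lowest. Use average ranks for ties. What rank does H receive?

3.5

Sorted (ascending): 182, 193, 673, 673, 758
The 2 values of 673 occupy positions 3–4 → average rank (3+4)/2 = 3.5.
H has value 673 → rank 3.5.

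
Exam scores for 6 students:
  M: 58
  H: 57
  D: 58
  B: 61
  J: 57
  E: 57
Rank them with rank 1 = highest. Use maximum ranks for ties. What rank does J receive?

6

Sorted (descending): 61, 58, 58, 57, 57, 57
The 2 values of 58 occupy positions 2–3 → each gets rank 3.
The 3 values of 57 occupy positions 4–6 → each gets rank 6.
J has value 57 → rank 6.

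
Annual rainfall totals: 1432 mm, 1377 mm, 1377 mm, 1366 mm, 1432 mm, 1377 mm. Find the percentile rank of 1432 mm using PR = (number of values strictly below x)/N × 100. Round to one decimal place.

66.7

N = 6.
Strictly below 1432: 4. Equal to 1432: 2.
PR = 4/6 × 100 = 66.7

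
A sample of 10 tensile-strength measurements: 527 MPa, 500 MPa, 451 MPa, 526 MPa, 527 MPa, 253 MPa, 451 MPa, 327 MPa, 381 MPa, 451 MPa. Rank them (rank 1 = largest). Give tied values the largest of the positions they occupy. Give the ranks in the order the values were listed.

2, 4, 7, 3, 2, 10, 7, 9, 8, 7

Sorted (descending): 527, 527, 526, 500, 451, 451, 451, 381, 327, 253
The 2 values of 527 occupy positions 1–2 → each gets rank 2.
The 3 values of 451 occupy positions 5–7 → each gets rank 7.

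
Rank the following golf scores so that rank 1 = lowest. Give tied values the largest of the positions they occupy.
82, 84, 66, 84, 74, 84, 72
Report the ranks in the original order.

4, 7, 1, 7, 3, 7, 2

Sorted (ascending): 66, 72, 74, 82, 84, 84, 84
The 3 values of 84 occupy positions 5–7 → each gets rank 7.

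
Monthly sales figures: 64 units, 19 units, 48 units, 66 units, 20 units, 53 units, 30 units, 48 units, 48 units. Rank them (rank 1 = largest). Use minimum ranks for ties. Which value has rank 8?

Sorted (descending): 66, 64, 53, 48, 48, 48, 30, 20, 19
The 3 values of 48 occupy positions 4–6 → each gets rank 4.
Rank 8 → value 20.

20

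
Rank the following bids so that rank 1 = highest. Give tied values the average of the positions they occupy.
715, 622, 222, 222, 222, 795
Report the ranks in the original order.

Sorted (descending): 795, 715, 622, 222, 222, 222
The 3 values of 222 occupy positions 4–6 → average rank 5.

2, 3, 5, 5, 5, 1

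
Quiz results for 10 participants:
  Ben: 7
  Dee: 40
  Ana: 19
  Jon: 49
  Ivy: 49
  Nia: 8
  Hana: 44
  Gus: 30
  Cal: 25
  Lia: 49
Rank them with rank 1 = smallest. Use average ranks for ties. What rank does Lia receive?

9

Sorted (ascending): 7, 8, 19, 25, 30, 40, 44, 49, 49, 49
The 3 values of 49 occupy positions 8–10 → average rank 9.
Lia has value 49 → rank 9.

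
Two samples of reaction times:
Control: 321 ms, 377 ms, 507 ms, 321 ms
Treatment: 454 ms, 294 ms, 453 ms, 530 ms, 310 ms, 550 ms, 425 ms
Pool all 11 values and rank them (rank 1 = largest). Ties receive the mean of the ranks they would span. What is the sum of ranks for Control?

27

Sorted (descending): 550, 530, 507, 454, 453, 425, 377, 321, 321, 310, 294
The 2 values of 321 occupy positions 8–9 → average rank (8+9)/2 = 8.5.
Control values → pooled ranks: 321→8.5, 377→7, 507→3, 321→8.5
Rank sum = 8.5 + 7 + 3 + 8.5 = 27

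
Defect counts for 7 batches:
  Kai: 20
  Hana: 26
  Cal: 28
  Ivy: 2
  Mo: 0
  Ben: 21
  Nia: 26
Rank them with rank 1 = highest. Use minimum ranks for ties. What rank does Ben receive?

4

Sorted (descending): 28, 26, 26, 21, 20, 2, 0
The 2 values of 26 occupy positions 2–3 → each gets rank 2.
Ben has value 21 → rank 4.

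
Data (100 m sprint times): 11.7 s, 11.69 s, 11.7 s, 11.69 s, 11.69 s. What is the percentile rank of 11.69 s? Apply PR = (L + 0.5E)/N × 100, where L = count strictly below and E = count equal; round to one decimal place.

N = 5.
Strictly below 11.69: 0. Equal to 11.69: 3.
PR = (0 + 0.5·3)/5 × 100 = 30.0

30.0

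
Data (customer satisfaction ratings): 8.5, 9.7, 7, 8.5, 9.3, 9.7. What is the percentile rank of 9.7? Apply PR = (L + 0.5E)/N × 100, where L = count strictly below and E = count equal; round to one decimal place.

N = 6.
Strictly below 9.7: 4. Equal to 9.7: 2.
PR = (4 + 0.5·2)/6 × 100 = 83.3

83.3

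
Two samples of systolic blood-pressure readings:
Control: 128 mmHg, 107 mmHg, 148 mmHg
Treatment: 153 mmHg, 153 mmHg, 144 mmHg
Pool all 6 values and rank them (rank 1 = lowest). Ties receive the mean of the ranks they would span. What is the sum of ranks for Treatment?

14

Sorted (ascending): 107, 128, 144, 148, 153, 153
The 2 values of 153 occupy positions 5–6 → average rank (5+6)/2 = 5.5.
Treatment values → pooled ranks: 153→5.5, 153→5.5, 144→3
Rank sum = 5.5 + 5.5 + 3 = 14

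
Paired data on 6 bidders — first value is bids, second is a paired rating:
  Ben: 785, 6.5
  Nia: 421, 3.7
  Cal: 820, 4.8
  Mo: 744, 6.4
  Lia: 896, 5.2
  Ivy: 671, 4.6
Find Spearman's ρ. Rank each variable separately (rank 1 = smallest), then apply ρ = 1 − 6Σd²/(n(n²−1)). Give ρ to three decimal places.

Ranks of variable 1: 4, 1, 5, 3, 6, 2
Ranks of variable 2: 6, 1, 3, 5, 4, 2
d = r₁ − r₂: -2, 0, 2, -2, 2, 0
d²: 4, 0, 4, 4, 4, 0; Σd² = 16
ρ = 1 − 6·16/(6·35) = 1 − 96/210 = 0.543

0.543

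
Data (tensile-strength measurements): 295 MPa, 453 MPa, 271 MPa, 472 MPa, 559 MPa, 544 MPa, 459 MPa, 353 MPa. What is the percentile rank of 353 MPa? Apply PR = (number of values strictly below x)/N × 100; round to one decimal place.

25.0

N = 8.
Strictly below 353: 2. Equal to 353: 1.
PR = 2/8 × 100 = 25.0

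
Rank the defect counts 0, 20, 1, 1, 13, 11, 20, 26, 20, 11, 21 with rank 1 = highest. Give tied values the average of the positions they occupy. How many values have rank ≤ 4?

Sorted (descending): 26, 21, 20, 20, 20, 13, 11, 11, 1, 1, 0
The 3 values of 20 occupy positions 3–5 → average rank 4.
The 2 values of 11 occupy positions 7–8 → average rank (7+8)/2 = 7.5.
The 2 values of 1 occupy positions 9–10 → average rank (9+10)/2 = 9.5.
Ranks ≤ 4: {1, 2, 4, 4, 4} → 5 values.

5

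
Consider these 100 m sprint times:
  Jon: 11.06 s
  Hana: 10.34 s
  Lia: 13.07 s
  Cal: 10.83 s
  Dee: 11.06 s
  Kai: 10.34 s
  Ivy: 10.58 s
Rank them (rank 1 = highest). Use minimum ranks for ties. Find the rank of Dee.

Sorted (descending): 13.07, 11.06, 11.06, 10.83, 10.58, 10.34, 10.34
The 2 values of 11.06 occupy positions 2–3 → each gets rank 2.
The 2 values of 10.34 occupy positions 6–7 → each gets rank 6.
Dee has value 11.06 s → rank 2.

2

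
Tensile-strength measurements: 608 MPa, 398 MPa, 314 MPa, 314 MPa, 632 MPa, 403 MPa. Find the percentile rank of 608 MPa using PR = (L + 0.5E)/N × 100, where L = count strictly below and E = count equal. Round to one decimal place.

N = 6.
Strictly below 608: 4. Equal to 608: 1.
PR = (4 + 0.5·1)/6 × 100 = 75.0

75.0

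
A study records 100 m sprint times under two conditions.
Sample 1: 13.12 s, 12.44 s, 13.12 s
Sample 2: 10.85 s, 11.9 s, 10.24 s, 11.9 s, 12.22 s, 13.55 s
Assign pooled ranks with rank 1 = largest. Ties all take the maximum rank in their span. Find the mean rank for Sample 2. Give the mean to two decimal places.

6.17

Sorted (descending): 13.55, 13.12, 13.12, 12.44, 12.22, 11.9, 11.9, 10.85, 10.24
The 2 values of 13.12 occupy positions 2–3 → each gets rank 3.
The 2 values of 11.9 occupy positions 6–7 → each gets rank 7.
Sample 2 values → pooled ranks: 10.85→8, 11.9→7, 10.24→9, 11.9→7, 12.22→5, 13.55→1
Mean rank = (8 + 7 + 9 + 7 + 5 + 1) / 6 = 6.17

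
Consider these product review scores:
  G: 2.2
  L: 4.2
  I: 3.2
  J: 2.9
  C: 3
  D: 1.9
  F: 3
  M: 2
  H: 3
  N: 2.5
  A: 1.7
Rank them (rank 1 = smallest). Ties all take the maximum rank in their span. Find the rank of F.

9

Sorted (ascending): 1.7, 1.9, 2, 2.2, 2.5, 2.9, 3, 3, 3, 3.2, 4.2
The 3 values of 3 occupy positions 7–9 → each gets rank 9.
F has value 3 → rank 9.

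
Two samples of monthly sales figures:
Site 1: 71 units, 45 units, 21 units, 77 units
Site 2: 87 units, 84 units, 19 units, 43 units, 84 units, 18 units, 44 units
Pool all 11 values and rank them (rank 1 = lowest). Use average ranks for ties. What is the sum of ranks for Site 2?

42

Sorted (ascending): 18, 19, 21, 43, 44, 45, 71, 77, 84, 84, 87
The 2 values of 84 occupy positions 9–10 → average rank (9+10)/2 = 9.5.
Site 2 values → pooled ranks: 87→11, 84→9.5, 19→2, 43→4, 84→9.5, 18→1, 44→5
Rank sum = 11 + 9.5 + 2 + 4 + 9.5 + 1 + 5 = 42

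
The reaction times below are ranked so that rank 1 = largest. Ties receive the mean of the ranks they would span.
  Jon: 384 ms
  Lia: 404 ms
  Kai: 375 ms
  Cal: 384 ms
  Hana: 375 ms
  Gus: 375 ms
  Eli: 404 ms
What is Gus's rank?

Sorted (descending): 404, 404, 384, 384, 375, 375, 375
The 2 values of 404 occupy positions 1–2 → average rank (1+2)/2 = 1.5.
The 2 values of 384 occupy positions 3–4 → average rank (3+4)/2 = 3.5.
The 3 values of 375 occupy positions 5–7 → average rank 6.
Gus has value 375 ms → rank 6.

6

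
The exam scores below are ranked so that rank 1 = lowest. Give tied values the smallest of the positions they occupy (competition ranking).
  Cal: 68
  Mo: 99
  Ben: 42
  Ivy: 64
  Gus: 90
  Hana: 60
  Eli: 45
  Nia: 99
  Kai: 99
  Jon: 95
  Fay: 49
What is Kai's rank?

Sorted (ascending): 42, 45, 49, 60, 64, 68, 90, 95, 99, 99, 99
The 3 values of 99 occupy positions 9–11 → each gets rank 9.
Kai has value 99 → rank 9.

9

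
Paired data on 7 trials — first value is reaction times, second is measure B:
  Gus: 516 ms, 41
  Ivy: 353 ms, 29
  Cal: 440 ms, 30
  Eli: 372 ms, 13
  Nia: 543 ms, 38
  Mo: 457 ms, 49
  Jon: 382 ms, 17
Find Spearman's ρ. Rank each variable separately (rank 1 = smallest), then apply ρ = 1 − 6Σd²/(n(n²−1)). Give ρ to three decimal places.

0.750

Ranks of variable 1: 6, 1, 4, 2, 7, 5, 3
Ranks of variable 2: 6, 3, 4, 1, 5, 7, 2
d = r₁ − r₂: 0, -2, 0, 1, 2, -2, 1
d²: 0, 4, 0, 1, 4, 4, 1; Σd² = 14
ρ = 1 − 6·14/(7·48) = 1 − 84/336 = 0.750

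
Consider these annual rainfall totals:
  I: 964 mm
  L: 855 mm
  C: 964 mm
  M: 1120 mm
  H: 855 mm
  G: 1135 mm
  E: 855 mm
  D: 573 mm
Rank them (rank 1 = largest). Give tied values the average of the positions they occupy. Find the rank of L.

6

Sorted (descending): 1135, 1120, 964, 964, 855, 855, 855, 573
The 2 values of 964 occupy positions 3–4 → average rank (3+4)/2 = 3.5.
The 3 values of 855 occupy positions 5–7 → average rank 6.
L has value 855 mm → rank 6.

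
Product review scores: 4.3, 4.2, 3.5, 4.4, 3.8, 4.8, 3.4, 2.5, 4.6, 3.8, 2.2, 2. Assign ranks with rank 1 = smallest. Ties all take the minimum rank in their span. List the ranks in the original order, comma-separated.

Sorted (ascending): 2, 2.2, 2.5, 3.4, 3.5, 3.8, 3.8, 4.2, 4.3, 4.4, 4.6, 4.8
The 2 values of 3.8 occupy positions 6–7 → each gets rank 6.

9, 8, 5, 10, 6, 12, 4, 3, 11, 6, 2, 1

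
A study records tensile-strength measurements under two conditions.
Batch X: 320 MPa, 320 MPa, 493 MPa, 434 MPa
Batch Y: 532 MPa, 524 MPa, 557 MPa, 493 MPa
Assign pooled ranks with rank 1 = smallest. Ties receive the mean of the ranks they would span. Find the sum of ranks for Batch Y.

25.5

Sorted (ascending): 320, 320, 434, 493, 493, 524, 532, 557
The 2 values of 320 occupy positions 1–2 → average rank (1+2)/2 = 1.5.
The 2 values of 493 occupy positions 4–5 → average rank (4+5)/2 = 4.5.
Batch Y values → pooled ranks: 532→7, 524→6, 557→8, 493→4.5
Rank sum = 7 + 6 + 8 + 4.5 = 25.5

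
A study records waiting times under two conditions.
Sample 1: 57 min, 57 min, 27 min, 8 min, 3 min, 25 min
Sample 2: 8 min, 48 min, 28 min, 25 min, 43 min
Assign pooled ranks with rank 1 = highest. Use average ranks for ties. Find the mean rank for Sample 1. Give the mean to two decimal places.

Sorted (descending): 57, 57, 48, 43, 28, 27, 25, 25, 8, 8, 3
The 2 values of 57 occupy positions 1–2 → average rank (1+2)/2 = 1.5.
The 2 values of 25 occupy positions 7–8 → average rank (7+8)/2 = 7.5.
The 2 values of 8 occupy positions 9–10 → average rank (9+10)/2 = 9.5.
Sample 1 values → pooled ranks: 57→1.5, 57→1.5, 27→6, 8→9.5, 3→11, 25→7.5
Mean rank = (1.5 + 1.5 + 6 + 9.5 + 11 + 7.5) / 6 = 6.17

6.17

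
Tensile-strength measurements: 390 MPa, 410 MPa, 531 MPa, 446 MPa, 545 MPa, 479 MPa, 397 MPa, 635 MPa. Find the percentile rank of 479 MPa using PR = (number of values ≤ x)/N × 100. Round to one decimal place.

N = 8.
Strictly below 479: 4. Equal to 479: 1.
PR = 5/8 × 100 = 62.5

62.5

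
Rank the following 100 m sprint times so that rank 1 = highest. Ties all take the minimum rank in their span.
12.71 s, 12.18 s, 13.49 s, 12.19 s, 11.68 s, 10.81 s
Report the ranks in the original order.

2, 4, 1, 3, 5, 6

Sorted (descending): 13.49, 12.71, 12.19, 12.18, 11.68, 10.81
No ties — each value takes its position as its rank.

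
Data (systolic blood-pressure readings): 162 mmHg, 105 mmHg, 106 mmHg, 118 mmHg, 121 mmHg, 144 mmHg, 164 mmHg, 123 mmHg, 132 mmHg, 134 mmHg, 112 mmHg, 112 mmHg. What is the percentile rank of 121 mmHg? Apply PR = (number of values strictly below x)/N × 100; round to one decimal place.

41.7

N = 12.
Strictly below 121: 5. Equal to 121: 1.
PR = 5/12 × 100 = 41.7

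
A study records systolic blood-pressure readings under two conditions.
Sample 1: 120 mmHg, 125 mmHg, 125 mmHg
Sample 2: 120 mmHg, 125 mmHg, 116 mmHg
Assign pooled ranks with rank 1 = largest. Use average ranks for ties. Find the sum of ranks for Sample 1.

Sorted (descending): 125, 125, 125, 120, 120, 116
The 3 values of 125 occupy positions 1–3 → average rank 2.
The 2 values of 120 occupy positions 4–5 → average rank (4+5)/2 = 4.5.
Sample 1 values → pooled ranks: 120→4.5, 125→2, 125→2
Rank sum = 4.5 + 2 + 2 = 8.5

8.5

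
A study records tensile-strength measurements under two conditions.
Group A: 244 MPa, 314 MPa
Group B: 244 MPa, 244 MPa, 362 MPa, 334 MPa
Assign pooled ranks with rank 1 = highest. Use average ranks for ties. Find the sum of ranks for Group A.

Sorted (descending): 362, 334, 314, 244, 244, 244
The 3 values of 244 occupy positions 4–6 → average rank 5.
Group A values → pooled ranks: 244→5, 314→3
Rank sum = 5 + 3 = 8

8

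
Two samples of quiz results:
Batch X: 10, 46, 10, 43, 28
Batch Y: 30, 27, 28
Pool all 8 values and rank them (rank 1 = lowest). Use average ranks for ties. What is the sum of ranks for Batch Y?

13.5

Sorted (ascending): 10, 10, 27, 28, 28, 30, 43, 46
The 2 values of 10 occupy positions 1–2 → average rank (1+2)/2 = 1.5.
The 2 values of 28 occupy positions 4–5 → average rank (4+5)/2 = 4.5.
Batch Y values → pooled ranks: 30→6, 27→3, 28→4.5
Rank sum = 6 + 3 + 4.5 = 13.5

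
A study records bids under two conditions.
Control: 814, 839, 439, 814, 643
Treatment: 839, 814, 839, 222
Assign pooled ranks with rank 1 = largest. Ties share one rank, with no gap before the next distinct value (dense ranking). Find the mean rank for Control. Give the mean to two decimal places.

Sorted (descending): 839, 839, 839, 814, 814, 814, 643, 439, 222
The 3 values of 839 share dense rank 1.
The 3 values of 814 share dense rank 2.
Remaining distinct values take the next consecutive integers.
Control values → pooled ranks: 814→2, 839→1, 439→4, 814→2, 643→3
Mean rank = (2 + 1 + 4 + 2 + 3) / 5 = 2.40

2.40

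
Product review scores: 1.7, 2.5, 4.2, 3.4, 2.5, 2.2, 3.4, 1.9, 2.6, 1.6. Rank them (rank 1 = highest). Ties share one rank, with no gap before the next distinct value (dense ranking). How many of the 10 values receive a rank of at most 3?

4

Sorted (descending): 4.2, 3.4, 3.4, 2.6, 2.5, 2.5, 2.2, 1.9, 1.7, 1.6
The 2 values of 3.4 share dense rank 2.
The 2 values of 2.5 share dense rank 4.
Remaining distinct values take the next consecutive integers.
Ranks ≤ 3: {1, 2, 2, 3} → 4 values.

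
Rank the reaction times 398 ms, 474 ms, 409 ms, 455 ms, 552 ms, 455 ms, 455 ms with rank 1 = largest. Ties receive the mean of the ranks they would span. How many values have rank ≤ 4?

Sorted (descending): 552, 474, 455, 455, 455, 409, 398
The 3 values of 455 occupy positions 3–5 → average rank 4.
Ranks ≤ 4: {1, 2, 4, 4, 4} → 5 values.

5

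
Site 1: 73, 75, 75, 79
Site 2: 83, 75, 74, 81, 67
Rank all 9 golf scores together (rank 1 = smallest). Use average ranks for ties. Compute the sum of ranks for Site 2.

26

Sorted (ascending): 67, 73, 74, 75, 75, 75, 79, 81, 83
The 3 values of 75 occupy positions 4–6 → average rank 5.
Site 2 values → pooled ranks: 83→9, 75→5, 74→3, 81→8, 67→1
Rank sum = 9 + 5 + 3 + 8 + 1 = 26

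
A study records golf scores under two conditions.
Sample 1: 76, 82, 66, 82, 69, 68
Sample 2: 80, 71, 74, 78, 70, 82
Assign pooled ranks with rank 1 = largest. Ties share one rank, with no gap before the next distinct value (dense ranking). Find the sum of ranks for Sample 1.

33

Sorted (descending): 82, 82, 82, 80, 78, 76, 74, 71, 70, 69, 68, 66
The 3 values of 82 share dense rank 1.
Remaining distinct values take the next consecutive integers.
Sample 1 values → pooled ranks: 76→4, 82→1, 66→10, 82→1, 69→8, 68→9
Rank sum = 4 + 1 + 10 + 1 + 8 + 9 = 33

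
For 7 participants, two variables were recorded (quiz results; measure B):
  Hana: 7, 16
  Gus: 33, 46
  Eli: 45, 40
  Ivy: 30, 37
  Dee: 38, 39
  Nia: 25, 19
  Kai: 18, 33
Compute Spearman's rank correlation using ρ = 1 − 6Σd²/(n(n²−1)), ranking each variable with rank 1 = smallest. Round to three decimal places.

Ranks of variable 1: 1, 5, 7, 4, 6, 3, 2
Ranks of variable 2: 1, 7, 6, 4, 5, 2, 3
d = r₁ − r₂: 0, -2, 1, 0, 1, 1, -1
d²: 0, 4, 1, 0, 1, 1, 1; Σd² = 8
ρ = 1 − 6·8/(7·48) = 1 − 48/336 = 0.857

0.857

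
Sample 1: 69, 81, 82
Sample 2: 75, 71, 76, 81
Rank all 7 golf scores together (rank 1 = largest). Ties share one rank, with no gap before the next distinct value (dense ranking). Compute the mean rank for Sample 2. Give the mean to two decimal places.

3.50

Sorted (descending): 82, 81, 81, 76, 75, 71, 69
The 2 values of 81 share dense rank 2.
Remaining distinct values take the next consecutive integers.
Sample 2 values → pooled ranks: 75→4, 71→5, 76→3, 81→2
Mean rank = (4 + 5 + 3 + 2) / 4 = 3.50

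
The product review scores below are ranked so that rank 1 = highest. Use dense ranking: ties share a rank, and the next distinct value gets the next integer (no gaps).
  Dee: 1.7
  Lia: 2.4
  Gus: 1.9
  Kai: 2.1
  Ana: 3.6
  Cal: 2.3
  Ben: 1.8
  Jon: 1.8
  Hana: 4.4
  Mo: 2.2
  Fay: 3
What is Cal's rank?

5

Sorted (descending): 4.4, 3.6, 3, 2.4, 2.3, 2.2, 2.1, 1.9, 1.8, 1.8, 1.7
The 2 values of 1.8 share dense rank 9.
Remaining distinct values take the next consecutive integers.
Cal has value 2.3 → rank 5.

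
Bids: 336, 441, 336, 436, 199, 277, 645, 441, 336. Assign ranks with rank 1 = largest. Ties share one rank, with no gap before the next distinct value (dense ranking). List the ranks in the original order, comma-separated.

Sorted (descending): 645, 441, 441, 436, 336, 336, 336, 277, 199
The 2 values of 441 share dense rank 2.
The 3 values of 336 share dense rank 4.
Remaining distinct values take the next consecutive integers.

4, 2, 4, 3, 6, 5, 1, 2, 4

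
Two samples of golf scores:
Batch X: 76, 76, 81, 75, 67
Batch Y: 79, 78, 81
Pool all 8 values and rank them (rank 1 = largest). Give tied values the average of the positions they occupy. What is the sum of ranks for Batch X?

27.5

Sorted (descending): 81, 81, 79, 78, 76, 76, 75, 67
The 2 values of 81 occupy positions 1–2 → average rank (1+2)/2 = 1.5.
The 2 values of 76 occupy positions 5–6 → average rank (5+6)/2 = 5.5.
Batch X values → pooled ranks: 76→5.5, 76→5.5, 81→1.5, 75→7, 67→8
Rank sum = 5.5 + 5.5 + 1.5 + 7 + 8 = 27.5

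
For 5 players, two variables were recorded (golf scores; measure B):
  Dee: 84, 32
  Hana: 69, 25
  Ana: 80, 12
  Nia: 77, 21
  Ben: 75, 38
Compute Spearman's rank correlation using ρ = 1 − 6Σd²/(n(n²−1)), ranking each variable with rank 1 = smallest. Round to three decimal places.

-0.200

Ranks of variable 1: 5, 1, 4, 3, 2
Ranks of variable 2: 4, 3, 1, 2, 5
d = r₁ − r₂: 1, -2, 3, 1, -3
d²: 1, 4, 9, 1, 9; Σd² = 24
ρ = 1 − 6·24/(5·24) = 1 − 144/120 = -0.200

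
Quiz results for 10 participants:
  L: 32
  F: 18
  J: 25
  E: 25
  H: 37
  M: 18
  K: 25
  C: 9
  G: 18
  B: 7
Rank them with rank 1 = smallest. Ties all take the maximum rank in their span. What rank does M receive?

Sorted (ascending): 7, 9, 18, 18, 18, 25, 25, 25, 32, 37
The 3 values of 18 occupy positions 3–5 → each gets rank 5.
The 3 values of 25 occupy positions 6–8 → each gets rank 8.
M has value 18 → rank 5.

5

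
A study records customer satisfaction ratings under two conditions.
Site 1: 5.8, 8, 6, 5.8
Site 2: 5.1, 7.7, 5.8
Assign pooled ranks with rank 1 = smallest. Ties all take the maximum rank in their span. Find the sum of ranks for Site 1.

20

Sorted (ascending): 5.1, 5.8, 5.8, 5.8, 6, 7.7, 8
The 3 values of 5.8 occupy positions 2–4 → each gets rank 4.
Site 1 values → pooled ranks: 5.8→4, 8→7, 6→5, 5.8→4
Rank sum = 4 + 7 + 5 + 4 = 20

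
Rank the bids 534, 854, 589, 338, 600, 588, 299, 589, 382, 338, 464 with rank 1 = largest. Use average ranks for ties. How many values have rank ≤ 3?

Sorted (descending): 854, 600, 589, 589, 588, 534, 464, 382, 338, 338, 299
The 2 values of 589 occupy positions 3–4 → average rank (3+4)/2 = 3.5.
The 2 values of 338 occupy positions 9–10 → average rank (9+10)/2 = 9.5.
Ranks ≤ 3: {1, 2} → 2 values.

2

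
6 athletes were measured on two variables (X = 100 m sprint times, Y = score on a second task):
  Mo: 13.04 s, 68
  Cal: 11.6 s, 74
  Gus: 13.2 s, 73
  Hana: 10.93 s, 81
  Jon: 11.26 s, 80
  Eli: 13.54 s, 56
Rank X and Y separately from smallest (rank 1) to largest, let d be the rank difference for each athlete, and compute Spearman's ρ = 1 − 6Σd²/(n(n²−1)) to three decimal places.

-0.943

Ranks of variable 1: 4, 3, 5, 1, 2, 6
Ranks of variable 2: 2, 4, 3, 6, 5, 1
d = r₁ − r₂: 2, -1, 2, -5, -3, 5
d²: 4, 1, 4, 25, 9, 25; Σd² = 68
ρ = 1 − 6·68/(6·35) = 1 − 408/210 = -0.943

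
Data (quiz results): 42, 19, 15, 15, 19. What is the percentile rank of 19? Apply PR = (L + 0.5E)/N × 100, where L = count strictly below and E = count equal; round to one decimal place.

N = 5.
Strictly below 19: 2. Equal to 19: 2.
PR = (2 + 0.5·2)/5 × 100 = 60.0

60.0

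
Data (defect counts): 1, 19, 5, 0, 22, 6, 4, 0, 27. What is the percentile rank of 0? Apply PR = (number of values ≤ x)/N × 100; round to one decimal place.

N = 9.
Strictly below 0: 0. Equal to 0: 2.
PR = 2/9 × 100 = 22.2

22.2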